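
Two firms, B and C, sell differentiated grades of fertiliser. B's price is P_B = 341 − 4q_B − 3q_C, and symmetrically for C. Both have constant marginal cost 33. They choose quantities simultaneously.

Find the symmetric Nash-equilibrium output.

Firm B's profit: π = q_B(341 − 4q_B − 3q_C) − 33q_B.
∂π/∂q_B = 308 − 8q_B − 3q_C = 0 ⇒ q_B = 38.5 − 0.375q_C.
Setting q_B = q_C in the reaction function: q_B = 38.5 − 0.375q_B, so q_B = 38.5 / 1.375 = 28.

28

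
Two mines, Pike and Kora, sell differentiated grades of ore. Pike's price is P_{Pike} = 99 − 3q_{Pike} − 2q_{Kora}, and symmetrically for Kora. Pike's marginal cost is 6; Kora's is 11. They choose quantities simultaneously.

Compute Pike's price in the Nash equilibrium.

41.8125

Mine Pike's profit: π = q_{Pike}(99 − 3q_{Pike} − 2q_{Kora}) − 6q_{Pike}.
∂π/∂q_{Pike} = 93 − 6q_{Pike} − 2q_{Kora} = 0 ⇒ q_{Pike} = 15.5 − (1/3)q_{Kora}.
Similarly q_{Kora} = 44/3 − (1/3)q_{Pike}.
Substituting the second reaction function into the first: q_{Pike} = 15.5 − (1/3)(44/3 − (1/3)q_{Pike}), which gives (8/9)q_{Pike} = 191/18 ⇒ q_{Pike} = 11.9375.
Then q_{Kora} = 44/3 − (1/3)·11.9375 = 10.6875.
P_{Pike} = 99 − 3·11.9375 − 2·10.6875 = 41.8125.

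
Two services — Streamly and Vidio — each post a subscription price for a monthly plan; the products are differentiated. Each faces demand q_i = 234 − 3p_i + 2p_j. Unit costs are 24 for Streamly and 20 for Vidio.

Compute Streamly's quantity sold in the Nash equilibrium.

155.25

Streamly's profit: π = (p_{Streamly} − 24)(234 − 3p_{Streamly} + 2p_{Vidio}).
∂π/∂p_{Streamly} = 306 − 6p_{Streamly} + 2p_{Vidio} = 0 ⇒ p_{Streamly} = 51 + (1/3)p_{Vidio}.
Similarly p_{Vidio} = 49 + (1/3)p_{Streamly}.
Plugging p_{Vidio} into Streamly's best response: p_{Streamly} = 51 + (1/3)(49 + (1/3)p_{Streamly}) ⇒ (8/9)p_{Streamly} = 202/3, so p_{Streamly} = 75.75.
Then p_{Vidio} = 49 + (1/3)·75.75 = 74.25.
q_{Streamly} = 234 − 3·75.75 + 2·74.25 = 155.25.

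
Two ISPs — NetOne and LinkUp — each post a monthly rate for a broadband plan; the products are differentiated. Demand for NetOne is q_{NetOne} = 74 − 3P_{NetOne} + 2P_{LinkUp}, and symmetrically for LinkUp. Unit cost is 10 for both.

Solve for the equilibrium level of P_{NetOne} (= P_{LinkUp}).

26

NetOne's profit: π = (P_{NetOne} − 10)(74 − 3P_{NetOne} + 2P_{LinkUp}).
∂π/∂P_{NetOne} = 104 − 6P_{NetOne} + 2P_{LinkUp} = 0 ⇒ P_{NetOne} = 52/3 + (1/3)P_{LinkUp}.
The game is symmetric, so in equilibrium P_{LinkUp} = P_{NetOne}: the reaction function gives (2/3)P_{NetOne} = 52/3, hence P_{NetOne} = 26.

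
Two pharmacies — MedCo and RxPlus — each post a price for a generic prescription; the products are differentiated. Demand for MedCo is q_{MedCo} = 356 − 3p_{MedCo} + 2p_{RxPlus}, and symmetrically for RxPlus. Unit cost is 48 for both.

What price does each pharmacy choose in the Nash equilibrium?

125

MedCo's profit: π = (p_{MedCo} − 48)(356 − 3p_{MedCo} + 2p_{RxPlus}).
∂π/∂p_{MedCo} = 500 − 6p_{MedCo} + 2p_{RxPlus} = 0 ⇒ p_{MedCo} = 250/3 + (1/3)p_{RxPlus}.
By symmetry p_{RxPlus} = p_{MedCo}; substituting into the reaction function, (2/3)p_{MedCo} = 250/3 and p_{MedCo} = 125.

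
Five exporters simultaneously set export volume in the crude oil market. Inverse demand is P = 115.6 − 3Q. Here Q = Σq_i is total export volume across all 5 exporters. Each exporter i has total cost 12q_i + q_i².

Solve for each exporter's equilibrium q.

5.18

A representative exporter's profit is π_i = q_i(115.6 − 3Q) − 12q_i − q_i², with Q = q_i + Σ_{j≠i} q_j.
First-order condition: 103.6 − 8q_i − 3Σ_{j≠i} q_j = 0.
With identical exporters, set every q_j = q: then 103.6 − 8q − 12q = 0, i.e. q = 103.6/20 = 5.18.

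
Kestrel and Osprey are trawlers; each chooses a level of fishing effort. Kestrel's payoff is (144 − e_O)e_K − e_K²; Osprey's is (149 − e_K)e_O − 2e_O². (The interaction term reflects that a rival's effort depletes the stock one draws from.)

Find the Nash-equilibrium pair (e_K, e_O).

61, 22

Expanding Kestrel's payoff: 144e_K − e_Oe_K − e_K².
∂π/∂e_K = 144 − e_O − 2e_K = 0, so e_K = 72 − 0.5e_O.
Likewise for Osprey: e_O = 37.25 − 0.25e_K.
Substituting the second reaction function into the first: e_K = 72 − 0.5(37.25 − 0.25e_K), which gives 0.875e_K = 53.375 ⇒ e_K = 61.
Then e_O = 37.25 − 0.25·61 = 22.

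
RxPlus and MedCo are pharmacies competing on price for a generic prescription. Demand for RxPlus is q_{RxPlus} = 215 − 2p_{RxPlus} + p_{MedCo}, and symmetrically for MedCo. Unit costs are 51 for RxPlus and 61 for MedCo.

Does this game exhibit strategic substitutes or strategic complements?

strategic complements

RxPlus's profit: π = (p_{RxPlus} − 51)(215 − 2p_{RxPlus} + p_{MedCo}).
∂π/∂p_{RxPlus} = 317 − 4p_{RxPlus} + p_{MedCo} = 0 ⇒ p_{RxPlus} = 79.25 + 0.25p_{MedCo}.
The best-response slope dp_{RxPlus}/dp_{MedCo} = 0.25 > 0: the reaction function is upward-sloping, so the choices are strategic complements.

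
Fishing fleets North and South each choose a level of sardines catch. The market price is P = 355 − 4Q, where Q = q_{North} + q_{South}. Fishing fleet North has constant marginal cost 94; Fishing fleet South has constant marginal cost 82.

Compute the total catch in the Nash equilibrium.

Fishing fleet North's profit: π = q_{North}(355 − 4(q_{North} + q_{South})) − 94q_{North}.
∂π/∂q_{North} = 261 − 8q_{North} − 4q_{South} = 0, so q_{North} = 32.625 − 0.5q_{South}.
By the same steps for South: q_{South} = 34.125 − 0.5q_{North}.
Substituting the second reaction function into the first: q_{North} = 32.625 − 0.5(34.125 − 0.5q_{North}), which gives 0.75q_{North} = 15.5625 ⇒ q_{North} = 20.75.
Then q_{South} = 34.125 − 0.5·20.75 = 23.75.
Total catch: 20.75 + 23.75 = 44.5.

44.5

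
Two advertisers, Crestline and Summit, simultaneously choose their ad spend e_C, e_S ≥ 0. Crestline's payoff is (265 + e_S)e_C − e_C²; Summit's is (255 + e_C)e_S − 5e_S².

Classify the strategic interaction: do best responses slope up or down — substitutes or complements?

strategic complements

Expanding Crestline's payoff: 265e_C + e_Se_C − e_C².
∂π/∂e_C = 265 + e_S − 2e_C = 0, so e_C = 132.5 + 0.5e_S.
The best-response slope de_C/de_S = 0.5 > 0: the reaction function is upward-sloping, so the choices are strategic complements.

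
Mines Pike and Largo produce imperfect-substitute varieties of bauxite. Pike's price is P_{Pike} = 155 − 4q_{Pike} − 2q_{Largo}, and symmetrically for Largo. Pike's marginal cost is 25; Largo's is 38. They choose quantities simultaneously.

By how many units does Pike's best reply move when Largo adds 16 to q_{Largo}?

Mine Pike's profit: π = q_{Pike}(155 − 4q_{Pike} − 2q_{Largo}) − 25q_{Pike}.
∂π/∂q_{Pike} = 130 − 8q_{Pike} − 2q_{Largo} = 0 ⇒ q_{Pike} = 16.25 − 0.25q_{Largo}.
The reaction-function slope is −0.25, so a 16-unit rise in q_{Largo} moves q_{Pike} by −0.25 × 16 = −4. Pike's best response falls — the actions are strategic substitutes.

-4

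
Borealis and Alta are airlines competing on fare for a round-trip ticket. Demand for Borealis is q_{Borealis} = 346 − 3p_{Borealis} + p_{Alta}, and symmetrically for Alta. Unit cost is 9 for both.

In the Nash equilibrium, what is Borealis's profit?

Borealis's profit: π = (p_{Borealis} − 9)(346 − 3p_{Borealis} + p_{Alta}).
∂π/∂p_{Borealis} = 373 − 6p_{Borealis} + p_{Alta} = 0 ⇒ p_{Borealis} = 373/6 + (1/6)p_{Alta}.
The game is symmetric, so in equilibrium p_{Alta} = p_{Borealis}: the reaction function gives (5/6)p_{Borealis} = 373/6, hence p_{Borealis} = 74.6.
q_{Borealis} = 346 − 3·74.6 + 74.6 = 196.8.
Profit = (74.6 − 9)·196.8 = 12910.08.

12910.08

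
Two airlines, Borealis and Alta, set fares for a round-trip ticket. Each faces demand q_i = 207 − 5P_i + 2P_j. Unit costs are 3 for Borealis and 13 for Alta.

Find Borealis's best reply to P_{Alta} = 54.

Borealis's profit: π = (P_{Borealis} − 3)(207 − 5P_{Borealis} + 2P_{Alta}).
∂π/∂P_{Borealis} = 222 − 10P_{Borealis} + 2P_{Alta} = 0 ⇒ P_{Borealis} = 22.2 + 0.2P_{Alta}.
At P_{Alta} = 54: P_{Borealis} = 22.2 + 0.2·54 = 33.

33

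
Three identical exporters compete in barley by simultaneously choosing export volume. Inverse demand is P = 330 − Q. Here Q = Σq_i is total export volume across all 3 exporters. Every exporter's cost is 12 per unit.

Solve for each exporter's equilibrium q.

79.5

A representative exporter's profit is π_i = q_i(330 − Q) − 12q_i, with Q = q_i + Σ_{j≠i} q_j.
First-order condition: 318 − 2q_i − Σ_{j≠i} q_j = 0.
With identical exporters, set every q_j = q: then 318 − 2q − 2q = 0, i.e. q = 318/4 = 79.5.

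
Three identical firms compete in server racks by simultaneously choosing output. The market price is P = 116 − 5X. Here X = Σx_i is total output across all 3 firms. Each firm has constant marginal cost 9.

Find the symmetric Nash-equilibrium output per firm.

5.35

A representative firm's profit is π_i = x_i(116 − 5X) − 9x_i, with X = x_i + Σ_{j≠i} x_j.
First-order condition: 107 − 10x_i − 5Σ_{j≠i} x_j = 0.
Imposing symmetry (x_j = x for all j) turns Σ_{j≠i} x_j into 2x, so 107 = 20x and x = 5.35.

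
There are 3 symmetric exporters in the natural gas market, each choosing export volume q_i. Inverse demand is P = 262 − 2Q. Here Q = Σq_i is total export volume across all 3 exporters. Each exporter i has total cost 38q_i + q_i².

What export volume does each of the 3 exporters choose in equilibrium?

22.4

A representative exporter's profit is π_i = q_i(262 − 2Q) − 38q_i − q_i², with Q = q_i + Σ_{j≠i} q_j.
First-order condition: 224 − 6q_i − 2Σ_{j≠i} q_j = 0.
With identical exporters, set every q_j = q: then 224 − 6q − 4q = 0, i.e. q = 224/10 = 22.4.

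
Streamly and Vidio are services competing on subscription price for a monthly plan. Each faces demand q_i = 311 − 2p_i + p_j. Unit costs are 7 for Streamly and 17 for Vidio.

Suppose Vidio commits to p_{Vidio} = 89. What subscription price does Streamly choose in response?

103.5

Streamly's profit: π = (p_{Streamly} − 7)(311 − 2p_{Streamly} + p_{Vidio}).
∂π/∂p_{Streamly} = 325 − 4p_{Streamly} + p_{Vidio} = 0 ⇒ p_{Streamly} = 81.25 + 0.25p_{Vidio}.
At p_{Vidio} = 89: p_{Streamly} = 81.25 + 0.25·89 = 103.5.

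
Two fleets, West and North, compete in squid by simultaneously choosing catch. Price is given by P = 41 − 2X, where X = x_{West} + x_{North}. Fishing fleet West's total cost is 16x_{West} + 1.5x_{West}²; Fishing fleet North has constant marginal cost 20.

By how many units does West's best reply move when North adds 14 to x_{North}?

-4

Fishing fleet West's profit: π = x_{West}(41 − 2(x_{West} + x_{North})) − 16x_{West} − 1.5x_{West}².
∂π/∂x_{West} = 25 − 7x_{West} − 2x_{North} = 0, so x_{West} = 25/7 − (2/7)x_{North}.
The reaction-function slope is −2/7, so a 14-unit rise in x_{North} moves x_{West} by −2/7 × 14 = −4. West's best response falls — the actions are strategic substitutes.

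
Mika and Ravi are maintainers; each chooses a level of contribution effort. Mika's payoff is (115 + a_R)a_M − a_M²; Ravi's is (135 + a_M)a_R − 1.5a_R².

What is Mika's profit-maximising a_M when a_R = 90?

102.5

Expanding Mika's payoff: 115a_M + a_Ra_M − a_M².
∂π/∂a_M = 115 + a_R − 2a_M = 0, so a_M = 57.5 + 0.5a_R.
At a_R = 90: a_M = 57.5 + 0.5·90 = 102.5.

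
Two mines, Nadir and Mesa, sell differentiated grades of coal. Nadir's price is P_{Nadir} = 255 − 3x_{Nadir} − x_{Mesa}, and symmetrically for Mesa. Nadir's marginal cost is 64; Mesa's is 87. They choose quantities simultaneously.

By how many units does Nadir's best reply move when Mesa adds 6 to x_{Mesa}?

-1

Mine Nadir's profit: π = x_{Nadir}(255 − 3x_{Nadir} − x_{Mesa}) − 64x_{Nadir}.
∂π/∂x_{Nadir} = 191 − 6x_{Nadir} − x_{Mesa} = 0 ⇒ x_{Nadir} = 191/6 − (1/6)x_{Mesa}.
The reaction-function slope is −1/6, so a 6-unit rise in x_{Mesa} moves x_{Nadir} by −1/6 × 6 = −1. Nadir's best response falls — the actions are strategic substitutes.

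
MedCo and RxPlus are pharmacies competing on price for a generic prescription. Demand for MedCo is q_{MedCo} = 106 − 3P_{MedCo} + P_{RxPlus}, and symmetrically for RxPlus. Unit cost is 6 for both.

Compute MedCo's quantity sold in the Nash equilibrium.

MedCo's profit: π = (P_{MedCo} − 6)(106 − 3P_{MedCo} + P_{RxPlus}).
∂π/∂P_{MedCo} = 124 − 6P_{MedCo} + P_{RxPlus} = 0 ⇒ P_{MedCo} = 62/3 + (1/6)P_{RxPlus}.
Setting P_{MedCo} = P_{RxPlus} in the reaction function: P_{MedCo} = 62/3 + (1/6)P_{MedCo}, so P_{MedCo} = (62/3) / (5/6) = 24.8.
q_{MedCo} = 106 − 3·24.8 + 24.8 = 56.4.

56.4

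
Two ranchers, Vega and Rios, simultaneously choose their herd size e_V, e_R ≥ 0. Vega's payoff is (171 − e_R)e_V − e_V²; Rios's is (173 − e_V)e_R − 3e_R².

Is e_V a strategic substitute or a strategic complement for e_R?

Expanding Vega's payoff: 171e_V − e_Re_V − e_V².
∂π/∂e_V = 171 − e_R − 2e_V = 0, so e_V = 85.5 − 0.5e_R.
The best-response slope de_V/de_R = −0.5 < 0: the reaction function is downward-sloping, so the choices are strategic substitutes.

strategic substitutes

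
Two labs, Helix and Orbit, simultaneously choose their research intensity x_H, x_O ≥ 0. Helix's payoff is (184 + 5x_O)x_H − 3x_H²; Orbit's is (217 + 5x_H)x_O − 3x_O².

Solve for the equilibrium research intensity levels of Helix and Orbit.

199, 202

Expanding Helix's payoff: 184x_H + 5x_Ox_H − 3x_H².
∂π/∂x_H = 184 + 5x_O − 6x_H = 0, so x_H = 92/3 + (5/6)x_O.
Likewise for Orbit: x_O = 217/6 + (5/6)x_H.
Plugging x_O into Helix's best response: x_H = 92/3 + (5/6)(217/6 + (5/6)x_H) ⇒ (11/36)x_H = 2189/36, so x_H = 199.
Then x_O = 217/6 + (5/6)·199 = 202.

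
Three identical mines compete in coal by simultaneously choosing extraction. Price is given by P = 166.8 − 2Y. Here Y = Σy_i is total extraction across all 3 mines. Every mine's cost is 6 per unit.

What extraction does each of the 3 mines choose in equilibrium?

20.1

A representative mine's profit is π_i = y_i(166.8 − 2Y) − 6y_i, with Y = y_i + Σ_{j≠i} y_j.
First-order condition: 160.8 − 4y_i − 2Σ_{j≠i} y_j = 0.
With identical mines, set every y_j = y: then 160.8 − 4y − 4y = 0, i.e. y = 160.8/8 = 20.1.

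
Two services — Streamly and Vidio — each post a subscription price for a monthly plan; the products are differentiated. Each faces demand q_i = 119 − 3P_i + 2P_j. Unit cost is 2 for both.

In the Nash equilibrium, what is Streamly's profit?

Streamly's profit: π = (P_{Streamly} − 2)(119 − 3P_{Streamly} + 2P_{Vidio}).
∂π/∂P_{Streamly} = 125 − 6P_{Streamly} + 2P_{Vidio} = 0 ⇒ P_{Streamly} = 125/6 + (1/3)P_{Vidio}.
By symmetry P_{Vidio} = P_{Streamly}; substituting into the reaction function, (2/3)P_{Streamly} = 125/6 and P_{Streamly} = 31.25.
q_{Streamly} = 119 − 3·31.25 + 2·31.25 = 87.75.
Profit = (31.25 − 2)·87.75 = 2566.6875.

2566.6875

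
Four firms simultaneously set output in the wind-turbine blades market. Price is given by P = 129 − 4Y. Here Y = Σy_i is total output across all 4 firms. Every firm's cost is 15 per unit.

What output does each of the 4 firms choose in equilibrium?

5.7

A representative firm's profit is π_i = y_i(129 − 4Y) − 15y_i, with Y = y_i + Σ_{j≠i} y_j.
First-order condition: 114 − 8y_i − 4Σ_{j≠i} y_j = 0.
With identical firms, set every y_j = y: then 114 − 8y − 12y = 0, i.e. y = 114/20 = 5.7.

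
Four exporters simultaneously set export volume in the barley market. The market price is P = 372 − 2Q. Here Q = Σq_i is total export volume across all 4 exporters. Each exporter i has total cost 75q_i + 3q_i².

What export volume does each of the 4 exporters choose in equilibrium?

18.5625

A representative exporter's profit is π_i = q_i(372 − 2Q) − 75q_i − 3q_i², with Q = q_i + Σ_{j≠i} q_j.
First-order condition: 297 − 10q_i − 2Σ_{j≠i} q_j = 0.
Imposing symmetry (q_j = q for all j) turns Σ_{j≠i} q_j into 3q, so 297 = 16q and q = 18.5625.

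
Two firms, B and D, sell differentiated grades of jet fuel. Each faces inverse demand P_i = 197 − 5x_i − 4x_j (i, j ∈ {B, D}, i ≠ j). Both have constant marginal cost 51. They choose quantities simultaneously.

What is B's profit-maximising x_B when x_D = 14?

9

Firm B's profit: π = x_B(197 − 5x_B − 4x_D) − 51x_B.
∂π/∂x_B = 146 − 10x_B − 4x_D = 0 ⇒ x_B = 14.6 − 0.4x_D.
At x_D = 14: x_B = 14.6 − 0.4·14 = 9.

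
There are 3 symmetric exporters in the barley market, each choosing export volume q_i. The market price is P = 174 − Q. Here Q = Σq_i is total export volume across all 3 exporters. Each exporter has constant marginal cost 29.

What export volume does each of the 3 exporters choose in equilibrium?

A representative exporter's profit is π_i = q_i(174 − Q) − 29q_i, with Q = q_i + Σ_{j≠i} q_j.
First-order condition: 145 − 2q_i − Σ_{j≠i} q_j = 0.
With identical exporters, set every q_j = q: then 145 − 2q − 2q = 0, i.e. q = 145/4 = 36.25.

36.25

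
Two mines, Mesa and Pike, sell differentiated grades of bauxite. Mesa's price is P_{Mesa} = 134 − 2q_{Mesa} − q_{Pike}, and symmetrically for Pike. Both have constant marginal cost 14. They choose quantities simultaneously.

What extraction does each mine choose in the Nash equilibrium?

24

Mine Mesa's profit: π = q_{Mesa}(134 − 2q_{Mesa} − q_{Pike}) − 14q_{Mesa}.
∂π/∂q_{Mesa} = 120 − 4q_{Mesa} − q_{Pike} = 0 ⇒ q_{Mesa} = 30 − 0.25q_{Pike}.
Setting q_{Mesa} = q_{Pike} in the reaction function: q_{Mesa} = 30 − 0.25q_{Mesa}, so q_{Mesa} = 30 / 1.25 = 24.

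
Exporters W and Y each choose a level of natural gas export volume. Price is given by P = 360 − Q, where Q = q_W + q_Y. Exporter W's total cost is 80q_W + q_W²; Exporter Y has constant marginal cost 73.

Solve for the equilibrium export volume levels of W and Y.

Exporter W's profit: π = q_W(360 − (q_W + q_Y)) − 80q_W − q_W².
∂π/∂q_W = 280 − 4q_W − q_Y = 0, so q_W = 70 − 0.25q_Y.
For Y: ∂π/∂q_Y = 287 − 2q_Y − q_W = 0 ⇒ q_Y = 143.5 − 0.5q_W.
Solving the two reaction functions simultaneously: (1 − (−0.25)(−0.5))q_W = 70 − 0.25·143.5, so 0.875q_W = 34.125 and q_W = 39.
Then q_Y = 143.5 − 0.5·39 = 124.

39, 124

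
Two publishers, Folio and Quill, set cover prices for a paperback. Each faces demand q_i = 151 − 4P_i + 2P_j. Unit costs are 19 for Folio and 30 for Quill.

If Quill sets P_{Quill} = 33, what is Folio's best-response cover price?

36.625

Folio's profit: π = (P_{Folio} − 19)(151 − 4P_{Folio} + 2P_{Quill}).
∂π/∂P_{Folio} = 227 − 8P_{Folio} + 2P_{Quill} = 0 ⇒ P_{Folio} = 28.375 + 0.25P_{Quill}.
At P_{Quill} = 33: P_{Folio} = 28.375 + 0.25·33 = 36.625.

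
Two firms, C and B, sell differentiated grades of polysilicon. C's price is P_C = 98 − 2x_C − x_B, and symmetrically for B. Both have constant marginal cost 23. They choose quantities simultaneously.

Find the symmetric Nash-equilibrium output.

Firm C's profit: π = x_C(98 − 2x_C − x_B) − 23x_C.
∂π/∂x_C = 75 − 4x_C − x_B = 0 ⇒ x_C = 18.75 − 0.25x_B.
Setting x_C = x_B in the reaction function: x_C = 18.75 − 0.25x_C, so x_C = 18.75 / 1.25 = 15.

15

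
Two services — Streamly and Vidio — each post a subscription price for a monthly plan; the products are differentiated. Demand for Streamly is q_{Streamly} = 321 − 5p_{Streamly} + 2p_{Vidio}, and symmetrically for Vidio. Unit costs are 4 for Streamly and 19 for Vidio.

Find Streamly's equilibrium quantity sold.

200.9375

Streamly's profit: π = (p_{Streamly} − 4)(321 − 5p_{Streamly} + 2p_{Vidio}).
∂π/∂p_{Streamly} = 341 − 10p_{Streamly} + 2p_{Vidio} = 0 ⇒ p_{Streamly} = 34.1 + 0.2p_{Vidio}.
Similarly p_{Vidio} = 41.6 + 0.2p_{Streamly}.
Plugging p_{Vidio} into Streamly's best response: p_{Streamly} = 34.1 + 0.2(41.6 + 0.2p_{Streamly}) ⇒ 0.96p_{Streamly} = 42.42, so p_{Streamly} = 44.1875.
Then p_{Vidio} = 41.6 + 0.2·44.1875 = 50.4375.
q_{Streamly} = 321 − 5·44.1875 + 2·50.4375 = 200.9375.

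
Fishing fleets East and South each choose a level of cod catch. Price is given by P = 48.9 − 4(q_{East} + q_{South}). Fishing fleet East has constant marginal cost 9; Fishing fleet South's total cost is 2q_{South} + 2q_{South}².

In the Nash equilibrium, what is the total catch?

6.335

Fishing fleet East's profit: π = q_{East}(48.9 − 4(q_{East} + q_{South})) − 9q_{East}.
∂π/∂q_{East} = 39.9 − 8q_{East} − 4q_{South} = 0, so q_{East} = 4.9875 − 0.5q_{South}.
For South: ∂π/∂q_{South} = 46.9 − 12q_{South} − 4q_{East} = 0 ⇒ q_{South} = 469/120 − (1/3)q_{East}.
Solving the two reaction functions simultaneously: (1 − (−0.5)(−1/3))q_{East} = 4.9875 − 0.5·(469/120), so (5/6)q_{East} = 91/30 and q_{East} = 3.64.
Then q_{South} = 469/120 − (1/3)·3.64 = 2.695.
Total catch: 3.64 + 2.695 = 6.335.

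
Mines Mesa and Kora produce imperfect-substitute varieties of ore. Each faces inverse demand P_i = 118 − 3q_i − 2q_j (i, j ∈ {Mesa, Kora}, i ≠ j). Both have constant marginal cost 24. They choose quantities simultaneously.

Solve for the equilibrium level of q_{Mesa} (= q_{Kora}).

Mine Mesa's profit: π = q_{Mesa}(118 − 3q_{Mesa} − 2q_{Kora}) − 24q_{Mesa}.
∂π/∂q_{Mesa} = 94 − 6q_{Mesa} − 2q_{Kora} = 0 ⇒ q_{Mesa} = 47/3 − (1/3)q_{Kora}.
By symmetry q_{Kora} = q_{Mesa}; substituting into the reaction function, (4/3)q_{Mesa} = 47/3 and q_{Mesa} = 11.75.

11.75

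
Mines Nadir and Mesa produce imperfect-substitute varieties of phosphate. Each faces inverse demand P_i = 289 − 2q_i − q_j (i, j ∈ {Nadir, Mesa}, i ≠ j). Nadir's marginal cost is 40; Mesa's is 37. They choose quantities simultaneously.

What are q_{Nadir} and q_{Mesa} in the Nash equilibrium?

49.6, 50.6

Mine Nadir's profit: π = q_{Nadir}(289 − 2q_{Nadir} − q_{Mesa}) − 40q_{Nadir}.
∂π/∂q_{Nadir} = 249 − 4q_{Nadir} − q_{Mesa} = 0 ⇒ q_{Nadir} = 62.25 − 0.25q_{Mesa}.
Similarly q_{Mesa} = 63 − 0.25q_{Nadir}.
Plugging q_{Mesa} into Nadir's best response: q_{Nadir} = 62.25 − 0.25(63 − 0.25q_{Nadir}) ⇒ 0.9375q_{Nadir} = 46.5, so q_{Nadir} = 49.6.
Then q_{Mesa} = 63 − 0.25·49.6 = 50.6.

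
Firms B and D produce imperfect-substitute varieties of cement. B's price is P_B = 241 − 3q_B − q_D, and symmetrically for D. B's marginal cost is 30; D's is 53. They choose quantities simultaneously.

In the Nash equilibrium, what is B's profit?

Firm B's profit: π = q_B(241 − 3q_B − q_D) − 30q_B.
∂π/∂q_B = 211 − 6q_B − q_D = 0 ⇒ q_B = 211/6 − (1/6)q_D.
Similarly q_D = 94/3 − (1/6)q_B.
Plugging q_D into B's best response: q_B = 211/6 − (1/6)(94/3 − (1/6)q_B) ⇒ (35/36)q_B = 539/18, so q_B = 30.8.
Then q_D = 94/3 − (1/6)·30.8 = 26.2.
P_B = 241 − 3·30.8 − 26.2 = 122.4.
Profit = (122.4 − 30)·30.8 = 2845.92.

2845.92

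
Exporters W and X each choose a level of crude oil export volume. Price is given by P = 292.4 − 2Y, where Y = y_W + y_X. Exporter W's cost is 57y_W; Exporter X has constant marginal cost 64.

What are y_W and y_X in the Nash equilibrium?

40.4, 36.9

Exporter W's profit: π = y_W(292.4 − 2(y_W + y_X)) − 57y_W.
∂π/∂y_W = 235.4 − 4y_W − 2y_X = 0, so y_W = 58.85 − 0.5y_X.
By the same steps for X: y_X = 57.1 − 0.5y_W.
Plugging y_X into W's best response: y_W = 58.85 − 0.5(57.1 − 0.5y_W) ⇒ 0.75y_W = 30.3, so y_W = 40.4.
Then y_X = 57.1 − 0.5·40.4 = 36.9.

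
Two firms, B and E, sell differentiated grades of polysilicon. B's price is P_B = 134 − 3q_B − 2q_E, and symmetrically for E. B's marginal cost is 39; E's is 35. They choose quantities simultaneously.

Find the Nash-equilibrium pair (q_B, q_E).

11.625, 12.625

Firm B's profit: π = q_B(134 − 3q_B − 2q_E) − 39q_B.
∂π/∂q_B = 95 − 6q_B − 2q_E = 0 ⇒ q_B = 95/6 − (1/3)q_E.
Similarly q_E = 16.5 − (1/3)q_B.
Solving the two reaction functions simultaneously: (1 − (−1/3)(−1/3))q_B = 95/6 − (1/3)·16.5, so (8/9)q_B = 31/3 and q_B = 11.625.
Then q_E = 16.5 − (1/3)·11.625 = 12.625.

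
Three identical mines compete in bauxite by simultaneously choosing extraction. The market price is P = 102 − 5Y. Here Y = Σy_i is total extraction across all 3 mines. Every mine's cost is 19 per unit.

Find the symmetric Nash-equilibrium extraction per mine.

4.15

A representative mine's profit is π_i = y_i(102 − 5Y) − 19y_i, with Y = y_i + Σ_{j≠i} y_j.
First-order condition: 83 − 10y_i − 5Σ_{j≠i} y_j = 0.
In a symmetric equilibrium every mine chooses the same y, so Σ_{j≠i} y_j = 2y. The condition becomes 83 − 20y = 0, giving y = 83/20 = 4.15.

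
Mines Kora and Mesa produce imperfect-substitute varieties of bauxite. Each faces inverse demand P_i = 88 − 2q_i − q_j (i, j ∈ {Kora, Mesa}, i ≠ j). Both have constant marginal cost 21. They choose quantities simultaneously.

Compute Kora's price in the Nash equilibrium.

47.8

Mine Kora's profit: π = q_{Kora}(88 − 2q_{Kora} − q_{Mesa}) − 21q_{Kora}.
∂π/∂q_{Kora} = 67 − 4q_{Kora} − q_{Mesa} = 0 ⇒ q_{Kora} = 16.75 − 0.25q_{Mesa}.
Setting q_{Kora} = q_{Mesa} in the reaction function: q_{Kora} = 16.75 − 0.25q_{Kora}, so q_{Kora} = 16.75 / 1.25 = 13.4.
P_{Kora} = 88 − 2·13.4 − 13.4 = 47.8.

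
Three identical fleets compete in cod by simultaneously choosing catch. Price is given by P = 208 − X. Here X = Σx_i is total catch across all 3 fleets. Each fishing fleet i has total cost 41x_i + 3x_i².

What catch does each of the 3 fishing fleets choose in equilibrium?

A representative fishing fleet's profit is π_i = x_i(208 − X) − 41x_i − 3x_i², with X = x_i + Σ_{j≠i} x_j.
First-order condition: 167 − 8x_i − Σ_{j≠i} x_j = 0.
In a symmetric equilibrium every fishing fleet chooses the same x, so Σ_{j≠i} x_j = 2x. The condition becomes 167 − 10x = 0, giving x = 167/10 = 16.7.

16.7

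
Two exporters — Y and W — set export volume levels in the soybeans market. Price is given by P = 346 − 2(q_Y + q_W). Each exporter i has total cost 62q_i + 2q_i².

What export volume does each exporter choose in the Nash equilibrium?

28.4

Exporter Y's profit: π = q_Y(346 − 2(q_Y + q_W)) − 62q_Y − 2q_Y².
∂π/∂q_Y = 284 − 8q_Y − 2q_W = 0, so q_Y = 35.5 − 0.25q_W.
The game is symmetric, so in equilibrium q_W = q_Y: the reaction function gives 1.25q_Y = 35.5, hence q_Y = 28.4.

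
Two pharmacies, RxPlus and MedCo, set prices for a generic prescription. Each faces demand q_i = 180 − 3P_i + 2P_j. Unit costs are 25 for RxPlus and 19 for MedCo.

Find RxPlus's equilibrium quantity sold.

RxPlus's profit: π = (P_{RxPlus} − 25)(180 − 3P_{RxPlus} + 2P_{MedCo}).
∂π/∂P_{RxPlus} = 255 − 6P_{RxPlus} + 2P_{MedCo} = 0 ⇒ P_{RxPlus} = 42.5 + (1/3)P_{MedCo}.
Similarly P_{MedCo} = 39.5 + (1/3)P_{RxPlus}.
Substituting the second reaction function into the first: P_{RxPlus} = 42.5 + (1/3)(39.5 + (1/3)P_{RxPlus}), which gives (8/9)P_{RxPlus} = 167/3 ⇒ P_{RxPlus} = 62.625.
Then P_{MedCo} = 39.5 + (1/3)·62.625 = 60.375.
q_{RxPlus} = 180 − 3·62.625 + 2·60.375 = 112.875.

112.875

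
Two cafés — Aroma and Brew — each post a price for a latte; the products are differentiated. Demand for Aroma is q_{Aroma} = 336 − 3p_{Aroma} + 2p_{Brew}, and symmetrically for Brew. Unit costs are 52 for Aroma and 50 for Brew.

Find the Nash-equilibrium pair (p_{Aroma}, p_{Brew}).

122.625, 121.875

Aroma's profit: π = (p_{Aroma} − 52)(336 − 3p_{Aroma} + 2p_{Brew}).
∂π/∂p_{Aroma} = 492 − 6p_{Aroma} + 2p_{Brew} = 0 ⇒ p_{Aroma} = 82 + (1/3)p_{Brew}.
Similarly p_{Brew} = 81 + (1/3)p_{Aroma}.
Substituting the second reaction function into the first: p_{Aroma} = 82 + (1/3)(81 + (1/3)p_{Aroma}), which gives (8/9)p_{Aroma} = 109 ⇒ p_{Aroma} = 122.625.
Then p_{Brew} = 81 + (1/3)·122.625 = 121.875.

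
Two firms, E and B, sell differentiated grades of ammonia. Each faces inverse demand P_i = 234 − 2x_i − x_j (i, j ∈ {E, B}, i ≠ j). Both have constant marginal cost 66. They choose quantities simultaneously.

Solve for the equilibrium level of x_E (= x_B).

33.6

Firm E's profit: π = x_E(234 − 2x_E − x_B) − 66x_E.
∂π/∂x_E = 168 − 4x_E − x_B = 0 ⇒ x_E = 42 − 0.25x_B.
Setting x_E = x_B in the reaction function: x_E = 42 − 0.25x_E, so x_E = 42 / 1.25 = 33.6.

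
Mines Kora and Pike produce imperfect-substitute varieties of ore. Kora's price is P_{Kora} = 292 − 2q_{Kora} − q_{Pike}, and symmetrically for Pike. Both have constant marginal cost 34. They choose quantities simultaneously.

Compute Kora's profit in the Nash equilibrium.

5325.12

Mine Kora's profit: π = q_{Kora}(292 − 2q_{Kora} − q_{Pike}) − 34q_{Kora}.
∂π/∂q_{Kora} = 258 − 4q_{Kora} − q_{Pike} = 0 ⇒ q_{Kora} = 64.5 − 0.25q_{Pike}.
By symmetry q_{Pike} = q_{Kora}; substituting into the reaction function, 1.25q_{Kora} = 64.5 and q_{Kora} = 51.6.
P_{Kora} = 292 − 2·51.6 − 51.6 = 137.2.
Profit = (137.2 − 34)·51.6 = 5325.12.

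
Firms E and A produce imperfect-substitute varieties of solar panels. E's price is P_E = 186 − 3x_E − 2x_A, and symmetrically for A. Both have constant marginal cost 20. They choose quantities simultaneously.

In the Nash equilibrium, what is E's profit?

1291.6875

Firm E's profit: π = x_E(186 − 3x_E − 2x_A) − 20x_E.
∂π/∂x_E = 166 − 6x_E − 2x_A = 0 ⇒ x_E = 83/3 − (1/3)x_A.
The game is symmetric, so in equilibrium x_A = x_E: the reaction function gives (4/3)x_E = 83/3, hence x_E = 20.75.
P_E = 186 − 3·20.75 − 2·20.75 = 82.25.
Profit = (82.25 − 20)·20.75 = 1291.6875.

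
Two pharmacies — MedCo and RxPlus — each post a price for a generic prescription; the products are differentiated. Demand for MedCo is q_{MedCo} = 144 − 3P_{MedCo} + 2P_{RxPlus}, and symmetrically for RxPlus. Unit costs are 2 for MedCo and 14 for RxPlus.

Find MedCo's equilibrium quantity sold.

MedCo's profit: π = (P_{MedCo} − 2)(144 − 3P_{MedCo} + 2P_{RxPlus}).
∂π/∂P_{MedCo} = 150 − 6P_{MedCo} + 2P_{RxPlus} = 0 ⇒ P_{MedCo} = 25 + (1/3)P_{RxPlus}.
Similarly P_{RxPlus} = 31 + (1/3)P_{MedCo}.
Plugging P_{RxPlus} into MedCo's best response: P_{MedCo} = 25 + (1/3)(31 + (1/3)P_{MedCo}) ⇒ (8/9)P_{MedCo} = 106/3, so P_{MedCo} = 39.75.
Then P_{RxPlus} = 31 + (1/3)·39.75 = 44.25.
q_{MedCo} = 144 − 3·39.75 + 2·44.25 = 113.25.

113.25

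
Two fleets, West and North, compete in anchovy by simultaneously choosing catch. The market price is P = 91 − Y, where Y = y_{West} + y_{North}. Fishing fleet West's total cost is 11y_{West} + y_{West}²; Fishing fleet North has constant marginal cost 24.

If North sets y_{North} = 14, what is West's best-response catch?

16.5

Fishing fleet West's profit: π = y_{West}(91 − (y_{West} + y_{North})) − 11y_{West} − y_{West}².
∂π/∂y_{West} = 80 − 4y_{West} − y_{North} = 0, so y_{West} = 20 − 0.25y_{North}.
At y_{North} = 14: y_{West} = 20 − 0.25·14 = 16.5.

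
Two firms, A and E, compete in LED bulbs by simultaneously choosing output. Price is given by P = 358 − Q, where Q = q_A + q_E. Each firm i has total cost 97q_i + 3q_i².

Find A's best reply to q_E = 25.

Firm A's profit: π = q_A(358 − (q_A + q_E)) − 97q_A − 3q_A².
∂π/∂q_A = 261 − 8q_A − q_E = 0, so q_A = 32.625 − 0.125q_E.
At q_E = 25: q_A = 32.625 − 0.125·25 = 29.5.

29.5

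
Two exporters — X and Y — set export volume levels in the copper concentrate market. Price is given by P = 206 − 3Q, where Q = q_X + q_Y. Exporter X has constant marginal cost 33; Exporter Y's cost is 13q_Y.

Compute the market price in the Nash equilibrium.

84

Exporter X's profit: π = q_X(206 − 3(q_X + q_Y)) − 33q_X.
∂π/∂q_X = 173 − 6q_X − 3q_Y = 0, so q_X = 173/6 − 0.5q_Y.
By the same steps for Y: q_Y = 193/6 − 0.5q_X.
Solving the two reaction functions simultaneously: (1 − (−0.5)(−0.5))q_X = 173/6 − 0.5·(193/6), so 0.75q_X = 12.75 and q_X = 17.
Then q_Y = 193/6 − 0.5·17 = 71/3.
Equilibrium price: P = 206 − 3·(122/3) = 84.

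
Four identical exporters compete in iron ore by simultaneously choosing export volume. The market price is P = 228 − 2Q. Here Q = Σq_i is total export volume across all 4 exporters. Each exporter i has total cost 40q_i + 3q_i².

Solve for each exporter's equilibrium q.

11.75

A representative exporter's profit is π_i = q_i(228 − 2Q) − 40q_i − 3q_i², with Q = q_i + Σ_{j≠i} q_j.
First-order condition: 188 − 10q_i − 2Σ_{j≠i} q_j = 0.
In a symmetric equilibrium every exporter chooses the same q, so Σ_{j≠i} q_j = 3q. The condition becomes 188 − 16q = 0, giving q = 188/16 = 11.75.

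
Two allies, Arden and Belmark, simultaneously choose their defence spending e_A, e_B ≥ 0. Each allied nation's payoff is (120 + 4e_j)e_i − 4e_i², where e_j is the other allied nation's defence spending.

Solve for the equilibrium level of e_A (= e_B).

Arden's payoff is (120 + 4e_B)e_A − 4e_A².
∂π/∂e_A = 120 + 4e_B − 8e_A = 0, so e_A = 15 + 0.5e_B.
Setting e_A = e_B in the reaction function: e_A = 15 + 0.5e_A, so e_A = 15 / 0.5 = 30.

30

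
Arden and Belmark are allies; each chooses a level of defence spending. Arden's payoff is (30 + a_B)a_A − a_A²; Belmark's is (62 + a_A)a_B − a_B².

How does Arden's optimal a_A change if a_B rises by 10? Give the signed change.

Expanding Arden's payoff: 30a_A + a_Ba_A − a_A².
∂π/∂a_A = 30 + a_B − 2a_A = 0, so a_A = 15 + 0.5a_B.
The reaction-function slope is 0.5, so a 10-unit rise in a_B moves a_A by 0.5 × 10 = 5. Arden's best response rises — the actions are strategic complements.

5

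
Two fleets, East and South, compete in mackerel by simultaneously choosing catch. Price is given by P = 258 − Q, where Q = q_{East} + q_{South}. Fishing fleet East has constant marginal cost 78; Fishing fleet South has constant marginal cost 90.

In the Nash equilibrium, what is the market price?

Fishing fleet East's profit: π = q_{East}(258 − (q_{East} + q_{South})) − 78q_{East}.
∂π/∂q_{East} = 180 − 2q_{East} − q_{South} = 0, so q_{East} = 90 − 0.5q_{South}.
By the same steps for South: q_{South} = 84 − 0.5q_{East}.
Plugging q_{South} into East's best response: q_{East} = 90 − 0.5(84 − 0.5q_{East}) ⇒ 0.75q_{East} = 48, so q_{East} = 64.
Then q_{South} = 84 − 0.5·64 = 52.
Equilibrium price: P = 258 − 116 = 142.

142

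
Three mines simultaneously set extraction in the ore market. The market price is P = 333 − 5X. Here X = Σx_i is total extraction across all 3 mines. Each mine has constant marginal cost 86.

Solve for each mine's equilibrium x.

12.35

A representative mine's profit is π_i = x_i(333 − 5X) − 86x_i, with X = x_i + Σ_{j≠i} x_j.
First-order condition: 247 − 10x_i − 5Σ_{j≠i} x_j = 0.
In a symmetric equilibrium every mine chooses the same x, so Σ_{j≠i} x_j = 2x. The condition becomes 247 − 20x = 0, giving x = 247/20 = 12.35.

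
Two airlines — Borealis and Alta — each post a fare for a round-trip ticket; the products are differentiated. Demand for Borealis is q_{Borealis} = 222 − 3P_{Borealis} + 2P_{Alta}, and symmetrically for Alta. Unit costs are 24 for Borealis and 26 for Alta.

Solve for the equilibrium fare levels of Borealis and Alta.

Borealis's profit: π = (P_{Borealis} − 24)(222 − 3P_{Borealis} + 2P_{Alta}).
∂π/∂P_{Borealis} = 294 − 6P_{Borealis} + 2P_{Alta} = 0 ⇒ P_{Borealis} = 49 + (1/3)P_{Alta}.
Similarly P_{Alta} = 50 + (1/3)P_{Borealis}.
Solving the two reaction functions simultaneously: (1 − (1/3)(1/3))P_{Borealis} = 49 + (1/3)·50, so (8/9)P_{Borealis} = 197/3 and P_{Borealis} = 73.875.
Then P_{Alta} = 50 + (1/3)·73.875 = 74.625.

73.875, 74.625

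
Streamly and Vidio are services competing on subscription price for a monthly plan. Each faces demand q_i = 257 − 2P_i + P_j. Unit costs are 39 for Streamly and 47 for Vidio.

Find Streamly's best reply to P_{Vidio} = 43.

Streamly's profit: π = (P_{Streamly} − 39)(257 − 2P_{Streamly} + P_{Vidio}).
∂π/∂P_{Streamly} = 335 − 4P_{Streamly} + P_{Vidio} = 0 ⇒ P_{Streamly} = 83.75 + 0.25P_{Vidio}.
At P_{Vidio} = 43: P_{Streamly} = 83.75 + 0.25·43 = 94.5.

94.5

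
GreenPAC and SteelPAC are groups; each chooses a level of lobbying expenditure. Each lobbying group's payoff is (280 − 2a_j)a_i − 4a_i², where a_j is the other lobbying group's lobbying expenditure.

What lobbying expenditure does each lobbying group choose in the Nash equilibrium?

28

GreenPAC's payoff is (280 − 2a_S)a_G − 4a_G².
∂π/∂a_G = 280 − 2a_S − 8a_G = 0, so a_G = 35 − 0.25a_S.
The game is symmetric, so in equilibrium a_S = a_G: the reaction function gives 1.25a_G = 35, hence a_G = 28.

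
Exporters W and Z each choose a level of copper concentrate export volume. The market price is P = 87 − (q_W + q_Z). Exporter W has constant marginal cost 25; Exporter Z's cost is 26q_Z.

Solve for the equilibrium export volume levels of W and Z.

21, 20

Exporter W's profit: π = q_W(87 − (q_W + q_Z)) − 25q_W.
∂π/∂q_W = 62 − 2q_W − q_Z = 0, so q_W = 31 − 0.5q_Z.
By the same steps for Z: q_Z = 30.5 − 0.5q_W.
Plugging q_Z into W's best response: q_W = 31 − 0.5(30.5 − 0.5q_W) ⇒ 0.75q_W = 15.75, so q_W = 21.
Then q_Z = 30.5 − 0.5·21 = 20.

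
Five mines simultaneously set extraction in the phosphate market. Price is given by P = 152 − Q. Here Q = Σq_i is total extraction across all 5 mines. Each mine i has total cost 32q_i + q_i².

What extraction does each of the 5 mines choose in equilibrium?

A representative mine's profit is π_i = q_i(152 − Q) − 32q_i − q_i², with Q = q_i + Σ_{j≠i} q_j.
First-order condition: 120 − 4q_i − Σ_{j≠i} q_j = 0.
Imposing symmetry (q_j = q for all j) turns Σ_{j≠i} q_j into 4q, so 120 = 8q and q = 15.

15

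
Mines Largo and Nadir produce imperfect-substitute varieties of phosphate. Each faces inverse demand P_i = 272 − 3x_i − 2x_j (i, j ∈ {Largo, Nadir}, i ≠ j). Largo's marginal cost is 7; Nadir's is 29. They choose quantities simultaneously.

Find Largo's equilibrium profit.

Mine Largo's profit: π = x_{Largo}(272 − 3x_{Largo} − 2x_{Nadir}) − 7x_{Largo}.
∂π/∂x_{Largo} = 265 − 6x_{Largo} − 2x_{Nadir} = 0 ⇒ x_{Largo} = 265/6 − (1/3)x_{Nadir}.
Similarly x_{Nadir} = 40.5 − (1/3)x_{Largo}.
Substituting the second reaction function into the first: x_{Largo} = 265/6 − (1/3)(40.5 − (1/3)x_{Largo}), which gives (8/9)x_{Largo} = 92/3 ⇒ x_{Largo} = 34.5.
Then x_{Nadir} = 40.5 − (1/3)·34.5 = 29.
P_{Largo} = 272 − 3·34.5 − 2·29 = 110.5.
Profit = (110.5 − 7)·34.5 = 3570.75.

3570.75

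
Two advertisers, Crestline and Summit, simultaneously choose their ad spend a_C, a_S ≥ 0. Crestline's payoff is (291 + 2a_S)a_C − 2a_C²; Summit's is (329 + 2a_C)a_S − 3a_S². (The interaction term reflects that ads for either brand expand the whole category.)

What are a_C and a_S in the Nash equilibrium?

120.2, 94.9

Expanding Crestline's payoff: 291a_C + 2a_Sa_C − 2a_C².
∂π/∂a_C = 291 + 2a_S − 4a_C = 0, so a_C = 72.75 + 0.5a_S.
Likewise for Summit: a_S = 329/6 + (1/3)a_C.
Substituting the second reaction function into the first: a_C = 72.75 + 0.5(329/6 + (1/3)a_C), which gives (5/6)a_C = 601/6 ⇒ a_C = 120.2.
Then a_S = 329/6 + (1/3)·120.2 = 94.9.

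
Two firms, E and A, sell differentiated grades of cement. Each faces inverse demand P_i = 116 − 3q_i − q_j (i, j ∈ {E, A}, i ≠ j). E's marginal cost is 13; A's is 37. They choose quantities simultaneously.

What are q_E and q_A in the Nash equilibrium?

15.4, 10.6

Firm E's profit: π = q_E(116 − 3q_E − q_A) − 13q_E.
∂π/∂q_E = 103 − 6q_E − q_A = 0 ⇒ q_E = 103/6 − (1/6)q_A.
Similarly q_A = 79/6 − (1/6)q_E.
Plugging q_A into E's best response: q_E = 103/6 − (1/6)(79/6 − (1/6)q_E) ⇒ (35/36)q_E = 539/36, so q_E = 15.4.
Then q_A = 79/6 − (1/6)·15.4 = 10.6.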